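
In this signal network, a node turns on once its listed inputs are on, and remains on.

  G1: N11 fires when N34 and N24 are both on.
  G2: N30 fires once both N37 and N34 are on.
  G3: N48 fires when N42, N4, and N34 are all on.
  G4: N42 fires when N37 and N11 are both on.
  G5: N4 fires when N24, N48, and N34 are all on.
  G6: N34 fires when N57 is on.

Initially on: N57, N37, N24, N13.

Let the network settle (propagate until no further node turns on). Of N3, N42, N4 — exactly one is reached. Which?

G6: N57 on → N34 on.
N34 and N24 are on, so N11 fires (G1).
N37 and N11 are on, so N42 fires (G4).
No rule produces N3, and it is not given. N4 would need N24, N48, and N34 (G5), but N48 never turns on.

N42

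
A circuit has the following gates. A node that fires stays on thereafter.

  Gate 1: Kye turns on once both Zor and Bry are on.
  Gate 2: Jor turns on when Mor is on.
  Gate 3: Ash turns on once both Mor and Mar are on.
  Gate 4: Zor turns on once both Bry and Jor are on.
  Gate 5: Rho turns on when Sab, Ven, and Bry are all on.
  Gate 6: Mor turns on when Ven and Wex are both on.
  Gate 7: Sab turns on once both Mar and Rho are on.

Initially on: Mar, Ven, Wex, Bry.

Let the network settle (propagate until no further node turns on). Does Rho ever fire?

No

Rho would need Sab, Ven, and Bry (Gate 5), but Sab never turns on.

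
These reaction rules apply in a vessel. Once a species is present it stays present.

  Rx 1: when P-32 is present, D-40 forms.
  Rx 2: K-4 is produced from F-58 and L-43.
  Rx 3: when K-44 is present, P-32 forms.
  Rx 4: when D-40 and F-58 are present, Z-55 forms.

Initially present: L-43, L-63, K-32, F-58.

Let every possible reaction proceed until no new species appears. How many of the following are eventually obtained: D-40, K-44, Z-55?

D-40 would need P-32 (Rx 1), but P-32 never forms.
No rule produces K-44, and it is not given.
Z-55 would need D-40 and F-58 (Rx 4), but D-40 never forms.
None of the 3 are reached.

0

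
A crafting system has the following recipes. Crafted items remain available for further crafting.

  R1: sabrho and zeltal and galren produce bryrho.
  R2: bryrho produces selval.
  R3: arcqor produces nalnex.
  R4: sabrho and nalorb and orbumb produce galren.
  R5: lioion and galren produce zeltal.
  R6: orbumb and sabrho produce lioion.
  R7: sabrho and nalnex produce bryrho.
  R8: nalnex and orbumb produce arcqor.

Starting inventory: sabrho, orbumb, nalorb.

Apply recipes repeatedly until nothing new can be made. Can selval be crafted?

Yes

sabrho and nalorb and orbumb → galren (R4).
orbumb and sabrho → lioion (R6).
lioion and galren → zeltal (R5).
sabrho and zeltal and galren → bryrho (R1).
Using R2, bryrho makes selval.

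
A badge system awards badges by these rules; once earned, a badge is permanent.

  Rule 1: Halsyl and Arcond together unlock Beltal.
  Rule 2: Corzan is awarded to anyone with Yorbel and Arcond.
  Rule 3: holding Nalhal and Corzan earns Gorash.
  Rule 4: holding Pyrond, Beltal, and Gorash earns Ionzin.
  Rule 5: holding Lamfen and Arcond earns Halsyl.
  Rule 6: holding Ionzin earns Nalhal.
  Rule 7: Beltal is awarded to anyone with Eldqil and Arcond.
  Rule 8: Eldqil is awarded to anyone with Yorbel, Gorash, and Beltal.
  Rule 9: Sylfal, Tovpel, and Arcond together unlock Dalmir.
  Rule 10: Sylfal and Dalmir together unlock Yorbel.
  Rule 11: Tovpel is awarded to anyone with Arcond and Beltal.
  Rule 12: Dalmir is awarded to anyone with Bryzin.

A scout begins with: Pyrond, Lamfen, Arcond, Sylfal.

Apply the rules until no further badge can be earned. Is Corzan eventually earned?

With Lamfen and Arcond, Halsyl is earned (Rule 5).
With Halsyl and Arcond, Beltal is earned (Rule 1).
With Arcond and Beltal, Tovpel is earned (Rule 11).
With Sylfal, Tovpel, and Arcond, Dalmir is earned (Rule 9).
With Sylfal and Dalmir, Yorbel is earned (Rule 10).
With Yorbel and Arcond, Corzan is earned (Rule 2).

Yes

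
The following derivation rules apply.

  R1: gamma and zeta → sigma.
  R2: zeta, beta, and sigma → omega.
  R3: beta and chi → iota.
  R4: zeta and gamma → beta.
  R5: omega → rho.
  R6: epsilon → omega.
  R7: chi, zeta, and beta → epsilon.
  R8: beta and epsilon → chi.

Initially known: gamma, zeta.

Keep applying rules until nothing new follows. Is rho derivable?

Yes

gamma and zeta hold, so sigma follows (R1).
zeta and gamma hold, so beta follows (R4).
From zeta, beta, and sigma, R2 gives omega.
omega holds, so rho follows (R5).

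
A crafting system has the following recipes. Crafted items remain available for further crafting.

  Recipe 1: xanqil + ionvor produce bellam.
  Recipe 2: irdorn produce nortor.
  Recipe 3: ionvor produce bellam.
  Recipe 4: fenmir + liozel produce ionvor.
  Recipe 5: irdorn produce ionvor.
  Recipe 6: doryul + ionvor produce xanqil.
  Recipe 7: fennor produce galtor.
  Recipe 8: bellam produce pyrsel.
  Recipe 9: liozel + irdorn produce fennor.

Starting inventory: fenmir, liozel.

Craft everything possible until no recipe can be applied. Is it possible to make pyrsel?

Yes

fenmir + liozel → ionvor (Recipe 4).
ionvor → bellam (Recipe 3).
Using Recipe 8, bellam makes pyrsel.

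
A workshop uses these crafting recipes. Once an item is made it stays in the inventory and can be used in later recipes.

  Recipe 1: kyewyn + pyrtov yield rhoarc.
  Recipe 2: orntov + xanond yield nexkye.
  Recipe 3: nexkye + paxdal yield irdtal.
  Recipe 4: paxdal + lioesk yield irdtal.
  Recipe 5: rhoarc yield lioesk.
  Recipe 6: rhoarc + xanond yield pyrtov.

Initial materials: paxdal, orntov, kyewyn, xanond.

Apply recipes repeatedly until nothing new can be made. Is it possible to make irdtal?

orntov + xanond → nexkye (Recipe 2).
nexkye + paxdal → irdtal (Recipe 3).

Yes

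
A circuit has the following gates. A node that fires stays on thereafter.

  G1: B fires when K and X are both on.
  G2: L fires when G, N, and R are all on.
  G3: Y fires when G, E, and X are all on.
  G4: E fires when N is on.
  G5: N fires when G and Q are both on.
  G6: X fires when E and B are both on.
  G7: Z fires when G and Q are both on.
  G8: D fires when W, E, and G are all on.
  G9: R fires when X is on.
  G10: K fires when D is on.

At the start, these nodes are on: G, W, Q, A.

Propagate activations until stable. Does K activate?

G and Q are on, so N fires (G5).
G4: N on → E on.
W, E, and G are on, so D fires (G8).
D is on, so K fires (G10).

Yes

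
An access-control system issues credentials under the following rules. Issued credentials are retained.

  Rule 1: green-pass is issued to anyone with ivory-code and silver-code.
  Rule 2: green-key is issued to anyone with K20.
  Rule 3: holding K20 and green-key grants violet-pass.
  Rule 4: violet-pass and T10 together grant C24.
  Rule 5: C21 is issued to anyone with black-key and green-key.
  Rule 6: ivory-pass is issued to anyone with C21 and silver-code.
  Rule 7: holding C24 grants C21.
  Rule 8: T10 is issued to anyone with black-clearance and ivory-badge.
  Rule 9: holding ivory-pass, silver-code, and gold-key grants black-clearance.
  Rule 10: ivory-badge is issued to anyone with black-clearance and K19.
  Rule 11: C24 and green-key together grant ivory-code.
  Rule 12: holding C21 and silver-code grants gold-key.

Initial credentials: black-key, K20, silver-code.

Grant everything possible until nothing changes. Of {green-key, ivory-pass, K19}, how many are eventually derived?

2

Holding K20 grants green-key (Rule 2).
Holding black-key and green-key grants C21 (Rule 5).
Holding C21 and silver-code grants ivory-pass (Rule 6).
green-key: reached.
ivory-pass: reached.
No rule produces K19, and it is not given.
Reached: green-key and ivory-pass — 2 of the 3.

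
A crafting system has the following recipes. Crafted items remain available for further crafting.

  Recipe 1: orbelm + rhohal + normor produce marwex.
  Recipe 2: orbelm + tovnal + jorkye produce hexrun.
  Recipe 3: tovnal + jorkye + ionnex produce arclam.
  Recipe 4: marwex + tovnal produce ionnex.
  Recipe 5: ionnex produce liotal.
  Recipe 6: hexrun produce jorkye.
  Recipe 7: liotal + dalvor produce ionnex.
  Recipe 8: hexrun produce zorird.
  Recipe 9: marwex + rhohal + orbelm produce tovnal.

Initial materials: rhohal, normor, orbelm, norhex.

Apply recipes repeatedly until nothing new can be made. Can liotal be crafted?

orbelm + rhohal + normor → marwex (Recipe 1).
Using Recipe 9, marwex, rhohal, and orbelm make tovnal.
marwex + tovnal → ionnex (Recipe 4).
Using Recipe 5, ionnex makes liotal.

Yes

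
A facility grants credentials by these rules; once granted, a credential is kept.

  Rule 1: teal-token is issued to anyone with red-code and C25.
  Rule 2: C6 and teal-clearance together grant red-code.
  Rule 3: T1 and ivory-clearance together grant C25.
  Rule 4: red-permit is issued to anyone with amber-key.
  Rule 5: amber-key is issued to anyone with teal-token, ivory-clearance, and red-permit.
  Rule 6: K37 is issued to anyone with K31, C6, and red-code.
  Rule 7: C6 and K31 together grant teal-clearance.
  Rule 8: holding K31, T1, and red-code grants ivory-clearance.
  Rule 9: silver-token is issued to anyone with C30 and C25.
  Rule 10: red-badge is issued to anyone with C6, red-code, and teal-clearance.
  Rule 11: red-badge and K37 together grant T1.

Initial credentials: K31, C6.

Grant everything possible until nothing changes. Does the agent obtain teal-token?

Yes

Holding C6 and K31 grants teal-clearance (Rule 7).
Holding C6 and teal-clearance grants red-code (Rule 2).
Holding C6, red-code, and teal-clearance grants red-badge (Rule 10).
Holding K31, C6, and red-code grants K37 (Rule 6).
Holding red-badge and K37 grants T1 (Rule 11).
Holding K31, T1, and red-code grants ivory-clearance (Rule 8).
Holding T1 and ivory-clearance grants C25 (Rule 3).
Holding red-code and C25 grants teal-token (Rule 1).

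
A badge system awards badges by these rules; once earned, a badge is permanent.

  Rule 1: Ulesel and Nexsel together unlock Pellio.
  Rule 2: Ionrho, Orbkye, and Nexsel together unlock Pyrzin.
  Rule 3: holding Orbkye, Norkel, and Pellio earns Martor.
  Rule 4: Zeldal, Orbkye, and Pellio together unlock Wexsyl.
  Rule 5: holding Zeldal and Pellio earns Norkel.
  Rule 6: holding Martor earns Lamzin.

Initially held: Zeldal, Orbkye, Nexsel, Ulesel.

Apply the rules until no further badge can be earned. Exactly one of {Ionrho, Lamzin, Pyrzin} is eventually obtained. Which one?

Lamzin

With Ulesel and Nexsel, Pellio is earned (Rule 1).
With Zeldal and Pellio, Norkel is earned (Rule 5).
With Orbkye, Norkel, and Pellio, Martor is earned (Rule 3).
With Martor, Lamzin is earned (Rule 6).
Pyrzin would need Ionrho, Orbkye, and Nexsel (Rule 2), but Ionrho is never earned. No rule produces Ionrho, and it is not given.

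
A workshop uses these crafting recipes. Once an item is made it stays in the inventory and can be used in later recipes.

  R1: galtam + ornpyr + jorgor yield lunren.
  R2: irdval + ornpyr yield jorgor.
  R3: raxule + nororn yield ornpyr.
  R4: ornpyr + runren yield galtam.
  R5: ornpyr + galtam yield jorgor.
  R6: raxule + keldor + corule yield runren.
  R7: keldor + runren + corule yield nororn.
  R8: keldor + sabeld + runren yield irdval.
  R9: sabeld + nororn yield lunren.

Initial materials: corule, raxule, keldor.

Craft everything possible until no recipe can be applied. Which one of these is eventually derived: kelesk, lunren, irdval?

raxule + keldor + corule → runren (R6).
keldor + runren + corule → nororn (R7).
Using R3, raxule and nororn make ornpyr.
Using R4, ornpyr and runren make galtam.
ornpyr + galtam → jorgor (R5).
galtam + ornpyr + jorgor → lunren (R1).
No rule produces kelesk, and it is not given. irdval would need keldor, sabeld, and runren (R8), but sabeld is never obtained.

lunren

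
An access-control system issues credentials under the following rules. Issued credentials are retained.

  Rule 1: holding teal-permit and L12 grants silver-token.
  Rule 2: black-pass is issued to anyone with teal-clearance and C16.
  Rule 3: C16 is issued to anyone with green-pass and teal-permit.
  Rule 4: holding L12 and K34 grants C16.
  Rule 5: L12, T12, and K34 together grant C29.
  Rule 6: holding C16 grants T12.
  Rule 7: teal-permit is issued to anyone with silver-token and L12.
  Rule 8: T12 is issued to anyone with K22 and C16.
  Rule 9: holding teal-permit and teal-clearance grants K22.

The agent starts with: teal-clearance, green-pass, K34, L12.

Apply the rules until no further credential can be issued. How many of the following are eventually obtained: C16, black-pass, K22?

2

Holding L12 and K34 grants C16 (Rule 4).
Holding teal-clearance and C16 grants black-pass (Rule 2).
C16: reached.
black-pass: reached.
K22 would need teal-permit and teal-clearance (Rule 9), but teal-permit is never granted.
Reached: C16 and black-pass — 2 of the 3.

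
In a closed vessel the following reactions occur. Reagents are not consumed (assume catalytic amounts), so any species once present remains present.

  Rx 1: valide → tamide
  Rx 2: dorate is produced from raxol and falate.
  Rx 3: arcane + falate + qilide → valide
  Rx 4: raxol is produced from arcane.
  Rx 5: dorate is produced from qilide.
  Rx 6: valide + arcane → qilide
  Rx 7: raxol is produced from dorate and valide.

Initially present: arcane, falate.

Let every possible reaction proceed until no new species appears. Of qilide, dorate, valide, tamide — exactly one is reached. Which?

arcane present → raxol forms (Rx 4).
raxol and falate present → dorate forms (Rx 2).
valide would need arcane, falate, and qilide (Rx 3), but qilide never forms. qilide would need valide and arcane (Rx 6), but valide never forms. tamide would need valide (Rx 1), but valide never forms.

dorate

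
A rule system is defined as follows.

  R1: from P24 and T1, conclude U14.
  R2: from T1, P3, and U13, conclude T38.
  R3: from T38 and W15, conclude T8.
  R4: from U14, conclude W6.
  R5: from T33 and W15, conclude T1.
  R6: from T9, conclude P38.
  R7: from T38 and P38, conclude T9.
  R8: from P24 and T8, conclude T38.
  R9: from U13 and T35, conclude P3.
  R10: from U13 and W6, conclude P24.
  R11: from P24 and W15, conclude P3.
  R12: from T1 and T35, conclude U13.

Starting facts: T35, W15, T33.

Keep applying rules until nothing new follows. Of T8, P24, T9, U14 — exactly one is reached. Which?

T33 and W15 hold, so T1 follows (R5).
From T1 and T35, R12 gives U13.
From U13 and T35, R9 gives P3.
T1, P3, and U13 hold, so T38 follows (R2).
T38 and W15 hold, so T8 follows (R3).
T9 would need T38 and P38 (R7), but P38 is never established. P24 would need U13 and W6 (R10), but W6 is never established. U14 would need P24 and T1 (R1), but P24 is never established.

T8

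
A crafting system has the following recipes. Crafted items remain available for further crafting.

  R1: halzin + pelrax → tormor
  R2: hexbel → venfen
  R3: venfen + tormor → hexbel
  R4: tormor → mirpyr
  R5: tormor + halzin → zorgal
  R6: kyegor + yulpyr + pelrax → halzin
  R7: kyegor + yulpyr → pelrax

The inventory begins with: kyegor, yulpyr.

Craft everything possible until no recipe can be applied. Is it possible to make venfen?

venfen would need hexbel (R2), but hexbel is never obtained.

No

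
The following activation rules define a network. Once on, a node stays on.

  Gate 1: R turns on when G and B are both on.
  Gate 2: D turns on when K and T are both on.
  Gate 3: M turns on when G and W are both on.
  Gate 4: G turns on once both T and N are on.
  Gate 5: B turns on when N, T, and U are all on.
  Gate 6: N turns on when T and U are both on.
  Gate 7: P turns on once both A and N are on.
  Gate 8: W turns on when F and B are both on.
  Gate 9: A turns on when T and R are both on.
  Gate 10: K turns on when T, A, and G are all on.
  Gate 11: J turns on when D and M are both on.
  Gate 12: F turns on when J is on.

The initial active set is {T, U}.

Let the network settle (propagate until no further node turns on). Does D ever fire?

Yes

T and U are on, so N turns on (Gate 6).
N, T, and U are on, so B turns on (Gate 5).
T and N are on, so G turns on (Gate 4).
G and B are on, so R turns on (Gate 1).
Gate 9: T and R on → A on.
Gate 10: T, A, and G on → K on.
K and T are on, so D turns on (Gate 2).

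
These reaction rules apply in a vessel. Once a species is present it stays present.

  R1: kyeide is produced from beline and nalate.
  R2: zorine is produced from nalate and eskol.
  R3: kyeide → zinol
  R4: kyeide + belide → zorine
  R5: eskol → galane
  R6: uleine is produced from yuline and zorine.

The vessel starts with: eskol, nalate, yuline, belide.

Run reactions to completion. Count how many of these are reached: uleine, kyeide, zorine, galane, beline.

3

nalate and eskol present → zorine forms (R2).
eskol present → galane forms (R5).
yuline and zorine present → uleine forms (R6).
uleine: reached.
kyeide would need beline and nalate (R1), but beline never forms.
zorine: reached.
galane: reached.
No rule produces beline, and it is not given.
Reached: uleine, zorine, and galane — 3 of the 5.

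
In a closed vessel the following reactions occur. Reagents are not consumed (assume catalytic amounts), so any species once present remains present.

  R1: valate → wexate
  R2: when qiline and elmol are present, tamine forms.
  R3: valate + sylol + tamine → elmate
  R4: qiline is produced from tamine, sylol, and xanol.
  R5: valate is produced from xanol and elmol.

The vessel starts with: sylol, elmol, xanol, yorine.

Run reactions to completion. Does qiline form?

qiline would need tamine, sylol, and xanol (R4), but tamine never forms.

No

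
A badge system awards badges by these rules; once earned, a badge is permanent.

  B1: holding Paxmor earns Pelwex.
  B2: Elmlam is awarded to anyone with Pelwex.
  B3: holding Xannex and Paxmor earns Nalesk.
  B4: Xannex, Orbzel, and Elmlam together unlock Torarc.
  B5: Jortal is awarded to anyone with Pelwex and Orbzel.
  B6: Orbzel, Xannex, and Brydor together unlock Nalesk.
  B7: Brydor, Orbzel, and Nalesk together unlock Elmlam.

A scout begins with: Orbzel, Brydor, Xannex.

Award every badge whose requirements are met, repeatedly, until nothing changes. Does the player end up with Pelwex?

Pelwex would need Paxmor (B1), but Paxmor is never earned.

No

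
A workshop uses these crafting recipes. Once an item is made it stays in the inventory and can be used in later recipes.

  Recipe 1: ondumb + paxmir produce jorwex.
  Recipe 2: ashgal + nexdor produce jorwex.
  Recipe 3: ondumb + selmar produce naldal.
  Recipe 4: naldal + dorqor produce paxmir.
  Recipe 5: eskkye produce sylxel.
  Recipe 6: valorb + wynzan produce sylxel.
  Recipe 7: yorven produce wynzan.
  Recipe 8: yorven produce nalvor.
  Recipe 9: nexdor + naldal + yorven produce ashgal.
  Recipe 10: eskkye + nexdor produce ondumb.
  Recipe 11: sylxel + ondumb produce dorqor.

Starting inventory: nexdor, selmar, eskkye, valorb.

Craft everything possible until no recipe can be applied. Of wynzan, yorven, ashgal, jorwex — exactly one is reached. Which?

Using Recipe 5, eskkye makes sylxel.
eskkye + nexdor → ondumb (Recipe 10).
Using Recipe 3, ondumb and selmar make naldal.
Using Recipe 11, sylxel and ondumb make dorqor.
naldal + dorqor → paxmir (Recipe 4).
Using Recipe 1, ondumb and paxmir make jorwex.
ashgal would need nexdor, naldal, and yorven (Recipe 9), but yorven is never obtained. No rule produces yorven, and it is not given. wynzan would need yorven (Recipe 7), but yorven is never obtained.

jorwex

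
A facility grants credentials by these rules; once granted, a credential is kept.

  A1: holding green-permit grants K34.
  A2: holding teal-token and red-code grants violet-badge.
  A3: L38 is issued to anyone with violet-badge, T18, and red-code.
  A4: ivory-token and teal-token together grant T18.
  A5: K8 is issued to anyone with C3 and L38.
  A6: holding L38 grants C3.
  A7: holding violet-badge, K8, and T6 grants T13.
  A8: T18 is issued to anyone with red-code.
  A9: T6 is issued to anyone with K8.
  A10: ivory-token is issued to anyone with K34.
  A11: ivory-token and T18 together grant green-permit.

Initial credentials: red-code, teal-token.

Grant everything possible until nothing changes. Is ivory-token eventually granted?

ivory-token would need K34 (A10), but K34 is never granted.

No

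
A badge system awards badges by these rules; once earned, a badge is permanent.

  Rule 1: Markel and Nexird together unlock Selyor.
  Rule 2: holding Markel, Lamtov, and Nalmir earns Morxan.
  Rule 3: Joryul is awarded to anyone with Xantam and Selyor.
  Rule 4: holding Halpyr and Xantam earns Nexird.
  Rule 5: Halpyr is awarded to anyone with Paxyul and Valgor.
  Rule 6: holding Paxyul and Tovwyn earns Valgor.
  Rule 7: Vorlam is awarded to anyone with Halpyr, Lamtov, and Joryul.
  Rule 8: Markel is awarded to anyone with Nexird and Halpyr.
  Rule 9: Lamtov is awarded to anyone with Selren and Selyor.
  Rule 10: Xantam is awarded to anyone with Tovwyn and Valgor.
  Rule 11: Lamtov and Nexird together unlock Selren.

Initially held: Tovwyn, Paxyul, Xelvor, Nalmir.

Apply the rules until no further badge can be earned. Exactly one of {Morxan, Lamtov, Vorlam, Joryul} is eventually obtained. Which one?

Joryul

With Paxyul and Tovwyn, Valgor is earned (Rule 6).
With Paxyul and Valgor, Halpyr is earned (Rule 5).
With Tovwyn and Valgor, Xantam is earned (Rule 10).
With Halpyr and Xantam, Nexird is earned (Rule 4).
With Nexird and Halpyr, Markel is earned (Rule 8).
With Markel and Nexird, Selyor is earned (Rule 1).
With Xantam and Selyor, Joryul is earned (Rule 3).
Vorlam would need Halpyr, Lamtov, and Joryul (Rule 7), but Lamtov is never earned. Lamtov would need Selren and Selyor (Rule 9), but Selren is never earned. Morxan would need Markel, Lamtov, and Nalmir (Rule 2), but Lamtov is never earned.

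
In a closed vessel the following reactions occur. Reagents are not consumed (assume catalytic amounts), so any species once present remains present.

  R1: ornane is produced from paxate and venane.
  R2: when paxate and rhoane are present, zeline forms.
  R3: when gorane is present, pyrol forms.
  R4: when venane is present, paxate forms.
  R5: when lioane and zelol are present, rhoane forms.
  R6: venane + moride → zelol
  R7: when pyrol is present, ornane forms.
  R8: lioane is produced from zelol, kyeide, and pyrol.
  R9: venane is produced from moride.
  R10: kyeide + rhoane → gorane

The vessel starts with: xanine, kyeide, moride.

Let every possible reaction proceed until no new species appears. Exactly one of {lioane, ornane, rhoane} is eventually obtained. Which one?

ornane

moride present → venane forms (R9).
venane present → paxate forms (R4).
paxate and venane present → ornane forms (R1).
lioane would need zelol, kyeide, and pyrol (R8), but pyrol never forms. rhoane would need lioane and zelol (R5), but lioane never forms.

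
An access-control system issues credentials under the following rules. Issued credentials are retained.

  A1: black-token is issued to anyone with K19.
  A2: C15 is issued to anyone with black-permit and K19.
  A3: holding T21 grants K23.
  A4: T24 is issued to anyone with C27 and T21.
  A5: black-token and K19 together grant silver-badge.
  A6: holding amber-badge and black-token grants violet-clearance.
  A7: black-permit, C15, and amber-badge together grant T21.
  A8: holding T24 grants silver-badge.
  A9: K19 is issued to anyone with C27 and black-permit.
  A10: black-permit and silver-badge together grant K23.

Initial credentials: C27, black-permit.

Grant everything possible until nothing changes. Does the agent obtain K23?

Yes

Holding C27 and black-permit grants K19 (A9).
Holding K19 grants black-token (A1).
Holding black-token and K19 grants silver-badge (A5).
Holding black-permit and silver-badge grants K23 (A10).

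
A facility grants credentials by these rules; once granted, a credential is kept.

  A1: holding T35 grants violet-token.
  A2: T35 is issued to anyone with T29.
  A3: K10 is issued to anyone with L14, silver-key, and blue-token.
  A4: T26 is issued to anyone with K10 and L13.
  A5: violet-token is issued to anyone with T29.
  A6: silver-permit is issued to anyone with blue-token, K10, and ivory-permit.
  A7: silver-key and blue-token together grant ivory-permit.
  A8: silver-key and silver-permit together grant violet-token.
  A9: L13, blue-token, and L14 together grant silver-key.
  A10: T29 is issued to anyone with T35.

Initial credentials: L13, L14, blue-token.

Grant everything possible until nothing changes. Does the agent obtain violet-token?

Holding L13, blue-token, and L14 grants silver-key (A9).
Holding silver-key and blue-token grants ivory-permit (A7).
Holding L14, silver-key, and blue-token grants K10 (A3).
Holding blue-token, K10, and ivory-permit grants silver-permit (A6).
Holding silver-key and silver-permit grants violet-token (A8).

Yes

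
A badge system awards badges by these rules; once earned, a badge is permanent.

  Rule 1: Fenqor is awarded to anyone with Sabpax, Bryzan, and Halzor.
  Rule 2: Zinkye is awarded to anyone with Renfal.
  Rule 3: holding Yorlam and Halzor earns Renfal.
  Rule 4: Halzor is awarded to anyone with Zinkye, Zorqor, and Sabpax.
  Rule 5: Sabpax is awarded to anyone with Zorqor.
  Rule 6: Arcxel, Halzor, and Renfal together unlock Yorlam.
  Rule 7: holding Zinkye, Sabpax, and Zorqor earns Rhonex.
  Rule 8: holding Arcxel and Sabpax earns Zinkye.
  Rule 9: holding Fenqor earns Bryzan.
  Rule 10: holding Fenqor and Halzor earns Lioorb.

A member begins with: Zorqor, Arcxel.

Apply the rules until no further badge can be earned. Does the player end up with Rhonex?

With Zorqor, Sabpax is earned (Rule 5).
With Arcxel and Sabpax, Zinkye is earned (Rule 8).
With Zinkye, Sabpax, and Zorqor, Rhonex is earned (Rule 7).

Yes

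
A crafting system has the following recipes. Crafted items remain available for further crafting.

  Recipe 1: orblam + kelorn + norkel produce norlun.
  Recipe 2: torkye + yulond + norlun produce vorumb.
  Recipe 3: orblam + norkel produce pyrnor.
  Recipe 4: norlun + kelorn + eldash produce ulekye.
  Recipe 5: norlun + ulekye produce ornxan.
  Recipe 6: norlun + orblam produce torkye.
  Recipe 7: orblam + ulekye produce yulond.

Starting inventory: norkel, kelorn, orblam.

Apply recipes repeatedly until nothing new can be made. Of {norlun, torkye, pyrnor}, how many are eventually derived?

Using Recipe 3, orblam and norkel make pyrnor.
orblam + kelorn + norkel → norlun (Recipe 1).
Using Recipe 6, norlun and orblam make torkye.
norlun: reached.
torkye: reached.
pyrnor: reached.
All 3 are reached.

3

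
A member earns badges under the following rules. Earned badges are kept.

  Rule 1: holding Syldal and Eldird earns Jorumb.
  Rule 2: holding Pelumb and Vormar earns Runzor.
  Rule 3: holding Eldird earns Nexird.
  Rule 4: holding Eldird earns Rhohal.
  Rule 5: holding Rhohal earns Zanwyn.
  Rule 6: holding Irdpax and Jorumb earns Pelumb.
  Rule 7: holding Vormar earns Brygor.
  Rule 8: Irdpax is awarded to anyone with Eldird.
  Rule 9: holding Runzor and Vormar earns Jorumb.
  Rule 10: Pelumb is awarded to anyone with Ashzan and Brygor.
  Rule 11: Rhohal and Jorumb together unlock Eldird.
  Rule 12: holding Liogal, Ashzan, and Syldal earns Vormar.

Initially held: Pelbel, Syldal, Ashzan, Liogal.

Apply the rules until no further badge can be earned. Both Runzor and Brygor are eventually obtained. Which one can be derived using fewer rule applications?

Brygor

Brygor: With Liogal, Ashzan, and Syldal, Vormar is earned (Rule 12). With Vormar, Brygor is earned (Rule 7). [2 rule applications]
Runzor: With Liogal, Ashzan, and Syldal, Vormar is earned (Rule 12). With Vormar, Brygor is earned (Rule 7). With Ashzan and Brygor, Pelumb is earned (Rule 10). With Pelumb and Vormar, Runzor is earned (Rule 2). [4 rule applications]
Brygor needs fewer.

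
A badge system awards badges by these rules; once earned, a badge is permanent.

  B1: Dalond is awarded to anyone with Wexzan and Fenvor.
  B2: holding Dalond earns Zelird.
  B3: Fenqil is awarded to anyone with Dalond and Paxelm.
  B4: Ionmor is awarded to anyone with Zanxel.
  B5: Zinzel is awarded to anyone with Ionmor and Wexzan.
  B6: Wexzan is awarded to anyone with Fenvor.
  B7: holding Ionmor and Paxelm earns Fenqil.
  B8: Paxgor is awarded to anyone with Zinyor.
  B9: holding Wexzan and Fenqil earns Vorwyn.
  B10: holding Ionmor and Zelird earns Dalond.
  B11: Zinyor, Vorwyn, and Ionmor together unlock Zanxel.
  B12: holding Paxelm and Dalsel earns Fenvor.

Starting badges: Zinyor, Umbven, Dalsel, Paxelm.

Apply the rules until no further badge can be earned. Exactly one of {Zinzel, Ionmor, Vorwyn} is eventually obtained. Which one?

Vorwyn

With Paxelm and Dalsel, Fenvor is earned (B12).
With Fenvor, Wexzan is earned (B6).
With Wexzan and Fenvor, Dalond is earned (B1).
With Dalond and Paxelm, Fenqil is earned (B3).
With Wexzan and Fenqil, Vorwyn is earned (B9).
Ionmor would need Zanxel (B4), but Zanxel is never earned. Zinzel would need Ionmor and Wexzan (B5), but Ionmor is never earned.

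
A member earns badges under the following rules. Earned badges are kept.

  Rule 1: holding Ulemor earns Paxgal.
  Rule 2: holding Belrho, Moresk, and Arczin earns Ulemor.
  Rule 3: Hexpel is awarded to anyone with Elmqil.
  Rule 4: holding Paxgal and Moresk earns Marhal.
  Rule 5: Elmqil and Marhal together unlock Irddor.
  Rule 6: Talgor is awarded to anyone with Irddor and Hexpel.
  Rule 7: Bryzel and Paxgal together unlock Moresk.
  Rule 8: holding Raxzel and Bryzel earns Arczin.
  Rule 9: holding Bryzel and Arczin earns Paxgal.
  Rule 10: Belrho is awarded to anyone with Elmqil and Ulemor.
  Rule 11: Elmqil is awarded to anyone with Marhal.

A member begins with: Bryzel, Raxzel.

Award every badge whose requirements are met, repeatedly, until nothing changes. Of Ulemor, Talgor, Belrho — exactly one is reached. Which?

Talgor

With Raxzel and Bryzel, Arczin is earned (Rule 8).
With Bryzel and Arczin, Paxgal is earned (Rule 9).
With Bryzel and Paxgal, Moresk is earned (Rule 7).
With Paxgal and Moresk, Marhal is earned (Rule 4).
With Marhal, Elmqil is earned (Rule 11).
With Elmqil, Hexpel is earned (Rule 3).
With Elmqil and Marhal, Irddor is earned (Rule 5).
With Irddor and Hexpel, Talgor is earned (Rule 6).
Ulemor would need Belrho, Moresk, and Arczin (Rule 2), but Belrho is never earned. Belrho would need Elmqil and Ulemor (Rule 10), but Ulemor is never earned.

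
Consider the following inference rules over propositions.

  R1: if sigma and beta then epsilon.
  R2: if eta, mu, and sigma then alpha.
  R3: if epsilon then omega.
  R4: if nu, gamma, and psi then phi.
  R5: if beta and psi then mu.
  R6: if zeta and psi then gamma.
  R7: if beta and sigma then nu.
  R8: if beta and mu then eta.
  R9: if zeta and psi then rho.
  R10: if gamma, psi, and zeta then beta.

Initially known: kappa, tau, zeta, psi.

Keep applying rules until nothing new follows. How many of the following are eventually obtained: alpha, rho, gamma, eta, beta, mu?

5

zeta and psi hold, so rho follows (R9).
From zeta and psi, R6 gives gamma.
From gamma, psi, and zeta, R10 gives beta.
beta and psi hold, so mu follows (R5).
beta and mu hold, so eta follows (R8).
alpha would need eta, mu, and sigma (R2), but sigma is never established.
rho: reached.
gamma: reached.
eta: reached.
beta: reached.
mu: reached.
Reached: rho, gamma, eta, beta, and mu — 5 of the 6.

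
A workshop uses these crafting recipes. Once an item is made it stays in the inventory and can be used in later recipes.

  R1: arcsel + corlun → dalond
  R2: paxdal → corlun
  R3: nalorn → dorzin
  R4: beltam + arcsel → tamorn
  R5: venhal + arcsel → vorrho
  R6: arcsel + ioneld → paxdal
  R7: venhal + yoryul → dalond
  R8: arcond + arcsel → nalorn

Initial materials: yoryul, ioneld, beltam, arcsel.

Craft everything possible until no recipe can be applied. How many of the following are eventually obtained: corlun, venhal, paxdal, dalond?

3

arcsel + ioneld → paxdal (R6).
paxdal → corlun (R2).
Using R1, arcsel and corlun make dalond.
corlun: reached.
No rule produces venhal, and it is not given.
paxdal: reached.
dalond: reached.
Reached: corlun, paxdal, and dalond — 3 of the 4.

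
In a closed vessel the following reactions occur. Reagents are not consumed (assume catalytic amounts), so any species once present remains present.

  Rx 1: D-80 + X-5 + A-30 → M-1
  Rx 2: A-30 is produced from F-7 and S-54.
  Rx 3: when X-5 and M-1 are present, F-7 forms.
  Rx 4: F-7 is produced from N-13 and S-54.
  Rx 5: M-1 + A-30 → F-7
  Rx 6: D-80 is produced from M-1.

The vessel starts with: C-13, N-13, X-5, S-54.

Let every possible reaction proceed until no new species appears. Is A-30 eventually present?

N-13 and S-54 present → F-7 forms (Rx 4).
F-7 and S-54 present → A-30 forms (Rx 2).

Yes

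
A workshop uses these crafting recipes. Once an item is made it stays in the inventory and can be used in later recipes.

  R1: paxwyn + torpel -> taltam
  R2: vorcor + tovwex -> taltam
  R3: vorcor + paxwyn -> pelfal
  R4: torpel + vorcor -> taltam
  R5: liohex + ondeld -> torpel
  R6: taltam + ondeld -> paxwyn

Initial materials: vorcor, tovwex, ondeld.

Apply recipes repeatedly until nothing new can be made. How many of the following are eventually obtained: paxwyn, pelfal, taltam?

3

vorcor + tovwex -> taltam (R2).
taltam + ondeld -> paxwyn (R6).
vorcor + paxwyn -> pelfal (R3).
paxwyn: reached.
pelfal: reached.
taltam: reached.
All 3 are reached.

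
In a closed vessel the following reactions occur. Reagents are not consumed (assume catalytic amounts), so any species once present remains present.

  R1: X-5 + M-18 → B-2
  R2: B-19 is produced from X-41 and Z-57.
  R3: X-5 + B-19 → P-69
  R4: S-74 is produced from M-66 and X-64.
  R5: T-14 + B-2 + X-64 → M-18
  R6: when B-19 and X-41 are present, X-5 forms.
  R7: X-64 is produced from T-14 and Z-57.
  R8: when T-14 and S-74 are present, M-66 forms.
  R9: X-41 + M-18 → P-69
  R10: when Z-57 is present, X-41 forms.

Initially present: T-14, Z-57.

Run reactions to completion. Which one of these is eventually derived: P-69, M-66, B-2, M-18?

P-69

Z-57 present → X-41 forms (R10).
X-41 and Z-57 present → B-19 forms (R2).
B-19 and X-41 present → X-5 forms (R6).
X-5 and B-19 present → P-69 forms (R3).
M-66 would need T-14 and S-74 (R8), but S-74 never forms. B-2 would need X-5 and M-18 (R1), but M-18 never forms. M-18 would need T-14, B-2, and X-64 (R5), but B-2 never forms.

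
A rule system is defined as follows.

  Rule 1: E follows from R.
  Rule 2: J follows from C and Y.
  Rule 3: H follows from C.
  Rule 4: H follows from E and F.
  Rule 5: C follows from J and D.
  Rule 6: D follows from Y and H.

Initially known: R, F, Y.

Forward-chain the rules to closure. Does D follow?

R holds, so E follows (Rule 1).
From E and F, Rule 4 gives H.
From Y and H, Rule 6 gives D.

Yes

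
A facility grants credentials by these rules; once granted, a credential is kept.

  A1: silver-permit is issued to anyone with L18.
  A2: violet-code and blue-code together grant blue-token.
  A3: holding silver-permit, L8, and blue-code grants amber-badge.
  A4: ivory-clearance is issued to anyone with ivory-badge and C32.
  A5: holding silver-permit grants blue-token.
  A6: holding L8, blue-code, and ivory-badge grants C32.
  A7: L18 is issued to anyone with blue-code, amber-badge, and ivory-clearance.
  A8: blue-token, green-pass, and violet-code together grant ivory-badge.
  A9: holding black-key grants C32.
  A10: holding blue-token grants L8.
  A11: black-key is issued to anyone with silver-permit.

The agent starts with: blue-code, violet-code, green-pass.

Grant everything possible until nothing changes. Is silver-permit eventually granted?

silver-permit would need L18 (A1), but L18 is never granted.

No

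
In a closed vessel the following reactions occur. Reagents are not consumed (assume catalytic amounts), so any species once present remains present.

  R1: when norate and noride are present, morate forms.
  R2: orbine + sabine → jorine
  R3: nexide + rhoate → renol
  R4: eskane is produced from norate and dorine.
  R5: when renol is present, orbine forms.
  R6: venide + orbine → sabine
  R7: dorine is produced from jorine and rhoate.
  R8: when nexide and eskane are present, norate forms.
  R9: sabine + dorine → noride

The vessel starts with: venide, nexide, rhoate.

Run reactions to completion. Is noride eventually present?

Yes

nexide and rhoate present → renol forms (R3).
renol present → orbine forms (R5).
venide and orbine present → sabine forms (R6).
orbine and sabine present → jorine forms (R2).
jorine and rhoate present → dorine forms (R7).
sabine and dorine present → noride forms (R9).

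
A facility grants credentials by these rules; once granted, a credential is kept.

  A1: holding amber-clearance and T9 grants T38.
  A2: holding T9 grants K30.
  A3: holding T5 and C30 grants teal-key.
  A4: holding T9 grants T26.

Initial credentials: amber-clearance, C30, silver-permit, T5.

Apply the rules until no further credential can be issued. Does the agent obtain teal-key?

Yes

Holding T5 and C30 grants teal-key (A3).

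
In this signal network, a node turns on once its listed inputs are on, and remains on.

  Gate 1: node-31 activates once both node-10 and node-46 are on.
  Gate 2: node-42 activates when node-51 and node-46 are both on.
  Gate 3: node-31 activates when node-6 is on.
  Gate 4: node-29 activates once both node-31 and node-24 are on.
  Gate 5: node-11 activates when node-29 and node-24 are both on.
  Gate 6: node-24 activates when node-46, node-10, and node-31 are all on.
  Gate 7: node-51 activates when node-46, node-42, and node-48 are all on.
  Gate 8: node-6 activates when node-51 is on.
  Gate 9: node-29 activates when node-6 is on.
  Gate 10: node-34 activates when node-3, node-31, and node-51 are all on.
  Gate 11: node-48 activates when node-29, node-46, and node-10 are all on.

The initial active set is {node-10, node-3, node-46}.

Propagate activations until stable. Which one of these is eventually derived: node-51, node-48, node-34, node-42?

node-10 and node-46 are on, so node-31 activates (Gate 1).
node-46, node-10, and node-31 are on, so node-24 activates (Gate 6).
Gate 4: node-31 and node-24 on → node-29 on.
node-29, node-46, and node-10 are on, so node-48 activates (Gate 11).
node-42 would need node-51 and node-46 (Gate 2), but node-51 never turns on. node-34 would need node-3, node-31, and node-51 (Gate 10), but node-51 never turns on. node-51 would need node-46, node-42, and node-48 (Gate 7), but node-42 never turns on.

node-48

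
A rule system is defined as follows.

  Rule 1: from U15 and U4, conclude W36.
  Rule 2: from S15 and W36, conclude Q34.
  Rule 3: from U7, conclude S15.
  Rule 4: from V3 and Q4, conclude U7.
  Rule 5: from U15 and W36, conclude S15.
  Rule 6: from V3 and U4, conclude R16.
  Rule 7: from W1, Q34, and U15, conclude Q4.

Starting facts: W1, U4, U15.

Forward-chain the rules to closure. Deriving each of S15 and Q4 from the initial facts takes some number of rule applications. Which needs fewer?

S15: U15 and U4 hold, so W36 follows (Rule 1). From U15 and W36, Rule 5 gives S15. [2 rule applications]
Q4: From U15 and U4, Rule 1 gives W36. From U15 and W36, Rule 5 gives S15. S15 and W36 hold, so Q34 follows (Rule 2). From W1, Q34, and U15, Rule 7 gives Q4. [4 rule applications]
S15 needs fewer.

S15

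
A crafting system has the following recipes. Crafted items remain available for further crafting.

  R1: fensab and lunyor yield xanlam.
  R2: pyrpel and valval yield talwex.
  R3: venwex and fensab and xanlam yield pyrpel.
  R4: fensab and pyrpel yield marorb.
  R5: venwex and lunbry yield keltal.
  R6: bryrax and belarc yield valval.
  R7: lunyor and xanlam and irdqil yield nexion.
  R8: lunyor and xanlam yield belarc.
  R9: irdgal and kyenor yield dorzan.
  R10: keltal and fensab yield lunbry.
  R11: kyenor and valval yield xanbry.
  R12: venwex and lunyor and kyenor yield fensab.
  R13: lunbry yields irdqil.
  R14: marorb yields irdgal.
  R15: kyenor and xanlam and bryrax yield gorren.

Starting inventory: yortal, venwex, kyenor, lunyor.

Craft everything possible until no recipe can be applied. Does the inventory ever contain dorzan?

Yes

Using R12, venwex, lunyor, and kyenor make fensab.
fensab and lunyor → xanlam (R1).
venwex and fensab and xanlam → pyrpel (R3).
fensab and pyrpel → marorb (R4).
marorb → irdgal (R14).
Using R9, irdgal and kyenor make dorzan.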